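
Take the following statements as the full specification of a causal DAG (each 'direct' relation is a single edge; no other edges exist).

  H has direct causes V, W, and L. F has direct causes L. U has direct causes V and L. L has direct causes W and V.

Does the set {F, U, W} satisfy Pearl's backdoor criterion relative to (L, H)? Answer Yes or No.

No

Backdoor paths from L to H (paths whose first edge points into L):
  P1: L <- V -> H
  P2: L <- W -> H
Condition 1 (no descendant of L in the set): FAILS — F and U are descendants of L.
Condition 2 (every backdoor path blocked by {F, U, W}):
  P1: open — no interior node is in the conditioning set.
  P2: blocked at fork node W ∈ conditioning set.
{F, U, W} does not satisfy the backdoor criterion.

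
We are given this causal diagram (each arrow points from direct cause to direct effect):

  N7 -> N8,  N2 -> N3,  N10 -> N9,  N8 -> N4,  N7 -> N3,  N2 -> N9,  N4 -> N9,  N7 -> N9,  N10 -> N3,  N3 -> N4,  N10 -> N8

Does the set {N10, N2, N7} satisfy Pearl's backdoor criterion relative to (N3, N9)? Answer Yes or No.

Backdoor paths from N3 to N9 (paths whose first edge points into N3):
  P1: N3 <- N7 -> N8 <- N10 -> N9
  P2: N3 <- N7 -> N8 -> N4 -> N9
  P3: N3 <- N7 -> N9
  P4: N3 <- N10 -> N8 <- N7 -> N9
  P5: N3 <- N10 -> N8 -> N4 -> N9
  P6: N3 <- N10 -> N9
  P7: N3 <- N2 -> N9
Condition 1 (no descendant of N3 in the set): holds — descendants of N3 are {N4, N9}; none are in {N10, N2, N7}.
Condition 2 (every backdoor path blocked by {N10, N2, N7}):
  P1: blocked at fork node N7 ∈ conditioning set.
  P2: blocked at fork node N7 ∈ conditioning set.
  P3: blocked at fork node N7 ∈ conditioning set.
  P4: blocked at fork node N10 ∈ conditioning set.
  P5: blocked at fork node N10 ∈ conditioning set.
  P6: blocked at fork node N10 ∈ conditioning set.
  P7: blocked at fork node N2 ∈ conditioning set.
{N10, N2, N7} satisfies the backdoor criterion.

Yes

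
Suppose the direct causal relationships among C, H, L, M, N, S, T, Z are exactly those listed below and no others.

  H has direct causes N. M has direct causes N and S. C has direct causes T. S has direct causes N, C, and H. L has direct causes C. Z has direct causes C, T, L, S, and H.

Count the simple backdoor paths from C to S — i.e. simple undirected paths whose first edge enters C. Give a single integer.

4

A backdoor path from C to S is any simple undirected path whose first edge points into C (i.e. leaves C via a parent).
Parents of C: {T}.
Enumerating:
  P1: C <- T -> Z <- H <- N -> S
  P2: C <- T -> Z <- H <- N -> M <- S
  P3: C <- T -> Z <- H -> S
  P4: C <- T -> Z <- S
That exhausts the simple backdoor paths. Count: 4.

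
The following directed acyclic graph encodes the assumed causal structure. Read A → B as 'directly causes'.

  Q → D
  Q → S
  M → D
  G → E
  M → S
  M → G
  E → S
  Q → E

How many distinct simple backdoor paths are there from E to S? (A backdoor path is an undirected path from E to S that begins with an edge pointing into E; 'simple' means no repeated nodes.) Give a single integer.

A backdoor path from E to S is any simple undirected path whose first edge points into E (i.e. leaves E via a parent).
Parents of E: {G, Q}.
Enumerating:
  P1: E <- Q -> D <- M -> S
  P2: E <- Q -> S
  P3: E <- G <- M -> D <- Q -> S
  P4: E <- G <- M -> S
That exhausts the simple backdoor paths. Count: 4.

4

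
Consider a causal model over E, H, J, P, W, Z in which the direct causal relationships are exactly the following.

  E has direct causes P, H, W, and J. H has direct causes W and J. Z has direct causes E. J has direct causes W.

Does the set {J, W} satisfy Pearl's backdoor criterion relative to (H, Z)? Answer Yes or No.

Backdoor paths from H to Z (paths whose first edge points into H):
  P1: H <- W -> J -> E -> Z
  P2: H <- W -> E -> Z
  P3: H <- J <- W -> E -> Z
  P4: H <- J -> E -> Z
Condition 1 (no descendant of H in the set): holds — descendants of H are {E, Z}; none are in {J, W}.
Condition 2 (every backdoor path blocked by {J, W}):
  P1: blocked at fork node W ∈ conditioning set.
  P2: blocked at fork node W ∈ conditioning set.
  P3: blocked at chain node J ∈ conditioning set.
  P4: blocked at fork node J ∈ conditioning set.
{J, W} satisfies the backdoor criterion.

Yes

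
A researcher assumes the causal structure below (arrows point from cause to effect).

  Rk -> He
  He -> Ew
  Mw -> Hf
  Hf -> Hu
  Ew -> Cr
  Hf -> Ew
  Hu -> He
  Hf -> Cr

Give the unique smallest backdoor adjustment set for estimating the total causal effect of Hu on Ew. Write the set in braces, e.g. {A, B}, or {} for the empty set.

Variables eligible for adjustment (non-descendants of Hu, excluding Hu and Ew): {Hf, Mw, Rk}.
Backdoor paths from Hu to Ew:
  P1: Hu <- Hf -> Ew
  P2: Hu <- Hf -> Cr <- Ew
The empty set is not sufficient: P1 (Hu <- Hf -> Ew) has no collider blocking it and no conditioned non-collider, so it is open.
Try {Hf}:
  P1: blocked at fork node Hf ∈ conditioning set.
  P2: blocked at fork node Hf ∈ conditioning set.
{Hf} contains no descendant of Hu and blocks every backdoor path.
No other singleton works — e.g. {Mw} leaves P1 open — so {Hf} is the unique smallest valid adjustment set.

{Hf}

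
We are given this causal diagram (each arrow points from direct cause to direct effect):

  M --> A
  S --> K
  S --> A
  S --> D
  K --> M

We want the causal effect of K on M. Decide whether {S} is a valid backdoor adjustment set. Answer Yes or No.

Backdoor paths from K to M (paths whose first edge points into K):
  P1: K <- S -> A <- M
Condition 1 (no descendant of K in the set): holds — descendants of K are {A, M}; none are in {S}.
Condition 2 (every backdoor path blocked by {S}):
  P1: blocked at fork node S ∈ conditioning set.
{S} satisfies the backdoor criterion.

Yes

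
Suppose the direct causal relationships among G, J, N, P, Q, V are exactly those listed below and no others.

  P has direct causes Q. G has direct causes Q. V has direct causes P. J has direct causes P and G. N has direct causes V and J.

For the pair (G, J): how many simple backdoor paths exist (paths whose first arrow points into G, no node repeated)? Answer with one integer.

2

A backdoor path from G to J is any simple undirected path whose first edge points into G (i.e. leaves G via a parent).
Parents of G: {Q}.
Enumerating:
  P1: G <- Q -> P -> V -> N <- J
  P2: G <- Q -> P -> J
That exhausts the simple backdoor paths. Count: 2.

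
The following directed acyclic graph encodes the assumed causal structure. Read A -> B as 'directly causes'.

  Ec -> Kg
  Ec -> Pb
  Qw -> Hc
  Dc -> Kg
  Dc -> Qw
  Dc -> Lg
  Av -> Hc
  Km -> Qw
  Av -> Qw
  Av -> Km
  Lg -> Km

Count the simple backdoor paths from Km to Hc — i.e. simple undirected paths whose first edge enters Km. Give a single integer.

A backdoor path from Km to Hc is any simple undirected path whose first edge points into Km (i.e. leaves Km via a parent).
Parents of Km: {Av, Lg}.
Enumerating:
  P1: Km <- Lg <- Dc -> Qw <- Av -> Hc
  P2: Km <- Lg <- Dc -> Qw -> Hc
  P3: Km <- Av -> Qw -> Hc
  P4: Km <- Av -> Hc
That exhausts the simple backdoor paths. Count: 4.

4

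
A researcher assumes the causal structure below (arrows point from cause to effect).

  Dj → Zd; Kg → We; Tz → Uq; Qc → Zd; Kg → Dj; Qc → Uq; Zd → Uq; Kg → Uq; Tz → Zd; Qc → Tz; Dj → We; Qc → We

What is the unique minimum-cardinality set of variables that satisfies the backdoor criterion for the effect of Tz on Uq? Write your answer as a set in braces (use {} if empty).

Variables eligible for adjustment (non-descendants of Tz, excluding Tz and Uq): {Dj, Kg, Qc, We}.
Backdoor paths from Tz to Uq:
  P1: Tz <- Qc -> We <- Kg -> Dj -> Zd -> Uq
  P2: Tz <- Qc -> We <- Kg -> Uq
  P3: Tz <- Qc -> We <- Dj <- Kg -> Uq
  P4: Tz <- Qc -> We <- Dj -> Zd -> Uq
  P5: Tz <- Qc -> Zd <- Dj <- Kg -> Uq
  P6: Tz <- Qc -> Zd <- Dj -> We <- Kg -> Uq
  P7: Tz <- Qc -> Zd -> Uq
  P8: Tz <- Qc -> Uq
The empty set is not sufficient: P7 (Tz <- Qc -> Zd -> Uq) has no collider blocking it and no conditioned non-collider, so it is open.
Try {Qc}:
  P1: blocked at fork node Qc ∈ conditioning set.
  P2: blocked at fork node Qc ∈ conditioning set.
  P3: blocked at fork node Qc ∈ conditioning set.
  P4: blocked at fork node Qc ∈ conditioning set.
  P5: blocked at fork node Qc ∈ conditioning set.
  P6: blocked at fork node Qc ∈ conditioning set.
  P7: blocked at fork node Qc ∈ conditioning set.
  P8: blocked at fork node Qc ∈ conditioning set.
{Qc} contains no descendant of Tz and blocks every backdoor path.
No other singleton works — e.g. {Kg} leaves P7 open — so {Qc} is the unique smallest valid adjustment set.

{Qc}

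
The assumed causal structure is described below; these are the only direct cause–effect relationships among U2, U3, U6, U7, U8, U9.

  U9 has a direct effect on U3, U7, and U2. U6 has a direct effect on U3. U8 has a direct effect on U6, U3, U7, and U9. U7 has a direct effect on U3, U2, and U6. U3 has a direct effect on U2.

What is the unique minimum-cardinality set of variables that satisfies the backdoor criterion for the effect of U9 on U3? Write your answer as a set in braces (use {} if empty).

{U8}

Variables eligible for adjustment (non-descendants of U9, excluding U9 and U3): {U8}.
Backdoor paths from U9 to U3:
  P1: U9 <- U8 -> U7 -> U6 -> U3
  P2: U9 <- U8 -> U7 -> U3
  P3: U9 <- U8 -> U7 -> U2 <- U3
  P4: U9 <- U8 -> U6 <- U7 -> U3
  P5: U9 <- U8 -> U6 <- U7 -> U2 <- U3
  P6: U9 <- U8 -> U6 -> U3
  P7: U9 <- U8 -> U3
The empty set is not sufficient: P1 (U9 <- U8 -> U7 -> U6 -> U3) has no collider blocking it and no conditioned non-collider, so it is open.
Try {U8}:
  P1: blocked at fork node U8 ∈ conditioning set.
  P2: blocked at fork node U8 ∈ conditioning set.
  P3: blocked at fork node U8 ∈ conditioning set.
  P4: blocked at fork node U8 ∈ conditioning set.
  P5: blocked at fork node U8 ∈ conditioning set.
  P6: blocked at fork node U8 ∈ conditioning set.
  P7: blocked at fork node U8 ∈ conditioning set.
{U8} contains no descendant of U9 and blocks every backdoor path.
{U8} is the unique smallest valid adjustment set.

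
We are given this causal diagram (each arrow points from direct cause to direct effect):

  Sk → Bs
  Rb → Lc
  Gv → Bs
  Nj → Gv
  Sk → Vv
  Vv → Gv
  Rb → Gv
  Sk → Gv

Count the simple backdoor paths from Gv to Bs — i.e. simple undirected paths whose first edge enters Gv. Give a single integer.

2

A backdoor path from Gv to Bs is any simple undirected path whose first edge points into Gv (i.e. leaves Gv via a parent).
Parents of Gv: {Nj, Rb, Sk, Vv}.
Enumerating:
  P1: Gv <- Sk -> Bs
  P2: Gv <- Vv <- Sk -> Bs
That exhausts the simple backdoor paths. Count: 2.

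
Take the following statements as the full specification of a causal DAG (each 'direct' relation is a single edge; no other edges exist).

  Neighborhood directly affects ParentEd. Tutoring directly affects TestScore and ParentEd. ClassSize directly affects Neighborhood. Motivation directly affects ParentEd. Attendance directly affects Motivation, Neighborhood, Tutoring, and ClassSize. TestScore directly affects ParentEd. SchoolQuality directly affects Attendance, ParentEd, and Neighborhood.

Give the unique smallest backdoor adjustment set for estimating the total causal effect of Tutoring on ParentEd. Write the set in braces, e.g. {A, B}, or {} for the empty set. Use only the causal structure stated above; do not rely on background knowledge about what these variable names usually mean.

{Attendance}

Variables eligible for adjustment (non-descendants of Tutoring, excluding Tutoring and ParentEd): {Attendance, ClassSize, Motivation, Neighborhood, SchoolQuality}.
Backdoor paths from Tutoring to ParentEd:
  P1: Tutoring <- Attendance <- SchoolQuality -> Neighborhood -> ParentEd
  P2: Tutoring <- Attendance <- SchoolQuality -> ParentEd
  P3: Tutoring <- Attendance -> ClassSize -> Neighborhood <- SchoolQuality -> ParentEd
  P4: Tutoring <- Attendance -> ClassSize -> Neighborhood -> ParentEd
  P5: Tutoring <- Attendance -> Motivation -> ParentEd
  P6: Tutoring <- Attendance -> Neighborhood <- SchoolQuality -> ParentEd
  P7: Tutoring <- Attendance -> Neighborhood -> ParentEd
The empty set is not sufficient: P1 (Tutoring <- Attendance <- SchoolQuality -> Neighborhood -> ParentEd) has no collider blocking it and no conditioned non-collider, so it is open.
Try {Attendance}:
  P1: blocked at chain node Attendance ∈ conditioning set.
  P2: blocked at chain node Attendance ∈ conditioning set.
  P3: blocked at fork node Attendance ∈ conditioning set.
  P4: blocked at fork node Attendance ∈ conditioning set.
  P5: blocked at fork node Attendance ∈ conditioning set.
  P6: blocked at fork node Attendance ∈ conditioning set.
  P7: blocked at fork node Attendance ∈ conditioning set.
{Attendance} contains no descendant of Tutoring and blocks every backdoor path.
No other singleton works — e.g. {SchoolQuality} leaves P4 open — so {Attendance} is the unique smallest valid adjustment set.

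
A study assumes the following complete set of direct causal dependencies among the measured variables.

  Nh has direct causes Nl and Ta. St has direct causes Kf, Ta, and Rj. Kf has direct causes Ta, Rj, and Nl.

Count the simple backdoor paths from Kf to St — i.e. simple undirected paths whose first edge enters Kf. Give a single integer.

3

A backdoor path from Kf to St is any simple undirected path whose first edge points into Kf (i.e. leaves Kf via a parent).
Parents of Kf: {Nl, Rj, Ta}.
Enumerating:
  P1: Kf <- Rj -> St
  P2: Kf <- Nl -> Nh <- Ta -> St
  P3: Kf <- Ta -> St
That exhausts the simple backdoor paths. Count: 3.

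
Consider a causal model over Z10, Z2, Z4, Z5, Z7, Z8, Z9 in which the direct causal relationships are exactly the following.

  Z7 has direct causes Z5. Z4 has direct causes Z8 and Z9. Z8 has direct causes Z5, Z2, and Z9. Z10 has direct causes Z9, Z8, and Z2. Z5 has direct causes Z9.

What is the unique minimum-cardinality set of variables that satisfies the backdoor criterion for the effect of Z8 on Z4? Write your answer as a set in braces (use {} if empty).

{Z9}

Variables eligible for adjustment (non-descendants of Z8, excluding Z8 and Z4): {Z2, Z5, Z7, Z9}.
Backdoor paths from Z8 to Z4:
  P1: Z8 <- Z9 -> Z4
  P2: Z8 <- Z5 <- Z9 -> Z4
  P3: Z8 <- Z2 -> Z10 <- Z9 -> Z4
The empty set is not sufficient: P1 (Z8 <- Z9 -> Z4) has no collider blocking it and no conditioned non-collider, so it is open.
Try {Z9}:
  P1: blocked at fork node Z9 ∈ conditioning set.
  P2: blocked at fork node Z9 ∈ conditioning set.
  P3: blocked at collider Z10 (neither it nor any descendant is in the conditioning set).
{Z9} contains no descendant of Z8 and blocks every backdoor path.
No other singleton works — e.g. {Z5} leaves P1 open — so {Z9} is the unique smallest valid adjustment set.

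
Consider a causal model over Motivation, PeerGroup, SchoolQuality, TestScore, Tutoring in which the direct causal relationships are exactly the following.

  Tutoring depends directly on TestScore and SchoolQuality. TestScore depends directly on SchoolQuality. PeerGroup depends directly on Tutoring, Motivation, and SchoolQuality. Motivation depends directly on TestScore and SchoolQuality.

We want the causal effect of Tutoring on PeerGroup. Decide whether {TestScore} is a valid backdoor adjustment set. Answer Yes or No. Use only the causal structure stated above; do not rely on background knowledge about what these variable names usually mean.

No

Backdoor paths from Tutoring to PeerGroup (paths whose first edge points into Tutoring):
  P1: Tutoring <- SchoolQuality -> TestScore -> Motivation -> PeerGroup
  P2: Tutoring <- SchoolQuality -> Motivation -> PeerGroup
  P3: Tutoring <- SchoolQuality -> PeerGroup
  P4: Tutoring <- TestScore <- SchoolQuality -> Motivation -> PeerGroup
  P5: Tutoring <- TestScore <- SchoolQuality -> PeerGroup
  P6: Tutoring <- TestScore -> Motivation <- SchoolQuality -> PeerGroup
  P7: Tutoring <- TestScore -> Motivation -> PeerGroup
Condition 1 (no descendant of Tutoring in the set): holds — descendants of Tutoring are {PeerGroup}; none are in {TestScore}.
Condition 2 (every backdoor path blocked by {TestScore}):
  P1: blocked at chain node TestScore ∈ conditioning set.
  P2: open — no interior node is in the conditioning set.
  P3: open — no interior node is in the conditioning set.
  P4: blocked at chain node TestScore ∈ conditioning set.
  P5: blocked at chain node TestScore ∈ conditioning set.
  P6: blocked at fork node TestScore ∈ conditioning set.
  P7: blocked at fork node TestScore ∈ conditioning set.
{TestScore} does not satisfy the backdoor criterion.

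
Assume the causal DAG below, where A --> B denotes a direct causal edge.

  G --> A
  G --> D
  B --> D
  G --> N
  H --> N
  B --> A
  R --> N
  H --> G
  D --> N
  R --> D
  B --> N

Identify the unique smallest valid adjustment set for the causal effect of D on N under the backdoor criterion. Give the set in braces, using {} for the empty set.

{B, G, R}

Variables eligible for adjustment (non-descendants of D, excluding D and N): {A, B, G, H, R}.
Backdoor paths from D to N:
  P1: D <- B -> A <- G <- H -> N
  P2: D <- B -> A <- G -> N
  P3: D <- B -> N
  P4: D <- G <- H -> N
  P5: D <- G -> A <- B -> N
  P6: D <- G -> N
  P7: D <- R -> N
The empty set is not sufficient: P3 (D <- B -> N) has no collider blocking it and no conditioned non-collider, so it is open.
Try {B, G, R}:
  P1: blocked at fork node B ∈ conditioning set.
  P2: blocked at fork node B ∈ conditioning set.
  P3: blocked at fork node B ∈ conditioning set.
  P4: blocked at chain node G ∈ conditioning set.
  P5: blocked at fork node G ∈ conditioning set.
  P6: blocked at fork node G ∈ conditioning set.
  P7: blocked at fork node R ∈ conditioning set.
{B, G, R} contains no descendant of D and blocks every backdoor path.
Every element of {B, G, R} is needed (dropping B leaves P3 open; dropping G leaves P4 open; dropping R leaves P7 open), so no proper subset is valid.
Among all size-3 subsets of the eligible variables, only {B, G, R} blocks every backdoor path, so it is the unique smallest valid adjustment set.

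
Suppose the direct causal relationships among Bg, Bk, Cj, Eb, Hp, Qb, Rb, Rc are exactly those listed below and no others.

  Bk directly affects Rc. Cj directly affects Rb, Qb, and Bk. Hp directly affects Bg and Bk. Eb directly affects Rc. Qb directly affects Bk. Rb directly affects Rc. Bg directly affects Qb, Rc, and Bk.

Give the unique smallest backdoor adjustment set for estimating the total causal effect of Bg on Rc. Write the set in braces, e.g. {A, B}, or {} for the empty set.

{Hp}

Variables eligible for adjustment (non-descendants of Bg, excluding Bg and Rc): {Cj, Eb, Hp, Rb}.
Backdoor paths from Bg to Rc:
  P1: Bg <- Hp -> Bk <- Cj -> Rb -> Rc
  P2: Bg <- Hp -> Bk <- Qb <- Cj -> Rb -> Rc
  P3: Bg <- Hp -> Bk -> Rc
The empty set is not sufficient: P3 (Bg <- Hp -> Bk -> Rc) has no collider blocking it and no conditioned non-collider, so it is open.
Try {Hp}:
  P1: blocked at fork node Hp ∈ conditioning set.
  P2: blocked at fork node Hp ∈ conditioning set.
  P3: blocked at fork node Hp ∈ conditioning set.
{Hp} contains no descendant of Bg and blocks every backdoor path.
No other singleton works — e.g. {Eb} leaves P3 open — so {Hp} is the unique smallest valid adjustment set.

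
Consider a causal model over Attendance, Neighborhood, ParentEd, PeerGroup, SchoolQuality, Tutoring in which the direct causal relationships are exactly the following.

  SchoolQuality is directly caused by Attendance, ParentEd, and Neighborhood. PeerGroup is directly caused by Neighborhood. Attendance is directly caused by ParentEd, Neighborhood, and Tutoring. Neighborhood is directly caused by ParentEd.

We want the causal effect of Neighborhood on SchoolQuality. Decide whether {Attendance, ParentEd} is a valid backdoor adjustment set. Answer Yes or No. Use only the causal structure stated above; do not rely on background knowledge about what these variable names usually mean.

No

Backdoor paths from Neighborhood to SchoolQuality (paths whose first edge points into Neighborhood):
  P1: Neighborhood <- ParentEd -> Attendance -> SchoolQuality
  P2: Neighborhood <- ParentEd -> SchoolQuality
Condition 1 (no descendant of Neighborhood in the set): FAILS — Attendance is a descendant of Neighborhood.
Condition 2 (every backdoor path blocked by {Attendance, ParentEd}):
  P1: blocked at fork node ParentEd ∈ conditioning set.
  P2: blocked at fork node ParentEd ∈ conditioning set.
{Attendance, ParentEd} does not satisfy the backdoor criterion.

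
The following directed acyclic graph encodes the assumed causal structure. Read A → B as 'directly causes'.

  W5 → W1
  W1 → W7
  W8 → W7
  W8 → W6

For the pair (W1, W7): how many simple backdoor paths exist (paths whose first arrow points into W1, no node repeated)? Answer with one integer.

0

A backdoor path from W1 to W7 is any simple undirected path whose first edge points into W1 (i.e. leaves W1 via a parent).
Parents of W1: {W5}.
No simple path from any parent of W1 reaches W7 without revisiting W1, so there are no backdoor paths.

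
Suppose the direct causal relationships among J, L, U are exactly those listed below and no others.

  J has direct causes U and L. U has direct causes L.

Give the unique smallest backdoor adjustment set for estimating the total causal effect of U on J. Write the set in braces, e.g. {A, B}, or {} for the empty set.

Variables eligible for adjustment (non-descendants of U, excluding U and J): {L}.
Backdoor paths from U to J:
  P1: U <- L -> J
The empty set is not sufficient: P1 (U <- L -> J) has no collider blocking it and no conditioned non-collider, so it is open.
Try {L}:
  P1: blocked at fork node L ∈ conditioning set.
{L} contains no descendant of U and blocks every backdoor path.
{L} is the unique smallest valid adjustment set.

{L}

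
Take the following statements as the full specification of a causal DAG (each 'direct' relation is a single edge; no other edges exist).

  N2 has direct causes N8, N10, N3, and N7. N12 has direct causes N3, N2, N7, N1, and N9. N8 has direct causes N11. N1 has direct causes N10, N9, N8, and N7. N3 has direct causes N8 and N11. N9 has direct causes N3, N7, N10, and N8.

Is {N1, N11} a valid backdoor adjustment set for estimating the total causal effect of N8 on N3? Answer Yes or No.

Backdoor paths from N8 to N3 (paths whose first edge points into N8):
  P1: N8 <- N11 -> N3
Condition 1 (no descendant of N8 in the set): FAILS — N1 is a descendant of N8.
Condition 2 (every backdoor path blocked by {N1, N11}):
  P1: blocked at fork node N11 ∈ conditioning set.
{N1, N11} does not satisfy the backdoor criterion.

No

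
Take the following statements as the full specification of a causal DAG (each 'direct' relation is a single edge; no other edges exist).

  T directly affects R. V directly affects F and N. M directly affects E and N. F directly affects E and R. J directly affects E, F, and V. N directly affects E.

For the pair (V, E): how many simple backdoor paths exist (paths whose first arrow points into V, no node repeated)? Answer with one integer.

A backdoor path from V to E is any simple undirected path whose first edge points into V (i.e. leaves V via a parent).
Parents of V: {J}.
Enumerating:
  P1: V <- J -> F -> E
  P2: V <- J -> E
That exhausts the simple backdoor paths. Count: 2.

2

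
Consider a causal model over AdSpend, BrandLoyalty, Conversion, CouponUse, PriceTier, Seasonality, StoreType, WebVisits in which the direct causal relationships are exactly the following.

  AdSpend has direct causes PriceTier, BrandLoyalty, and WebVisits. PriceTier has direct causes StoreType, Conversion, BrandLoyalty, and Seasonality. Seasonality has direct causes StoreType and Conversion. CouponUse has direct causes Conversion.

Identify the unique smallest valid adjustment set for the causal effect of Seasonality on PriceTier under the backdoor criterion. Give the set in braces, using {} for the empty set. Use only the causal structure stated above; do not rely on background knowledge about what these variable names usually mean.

Variables eligible for adjustment (non-descendants of Seasonality, excluding Seasonality and PriceTier): {BrandLoyalty, Conversion, CouponUse, StoreType, WebVisits}.
Backdoor paths from Seasonality to PriceTier:
  P1: Seasonality <- Conversion -> PriceTier
  P2: Seasonality <- StoreType -> PriceTier
The empty set is not sufficient: P1 (Seasonality <- Conversion -> PriceTier) has no collider blocking it and no conditioned non-collider, so it is open.
Try {Conversion, StoreType}:
  P1: blocked at fork node Conversion ∈ conditioning set.
  P2: blocked at fork node StoreType ∈ conditioning set.
{Conversion, StoreType} contains no descendant of Seasonality and blocks every backdoor path.
Every element of {Conversion, StoreType} is needed (dropping Conversion leaves P1 open; dropping StoreType leaves P2 open), so no proper subset is valid.
Among all size-2 subsets of the eligible variables, only {Conversion, StoreType} blocks every backdoor path, so it is the unique smallest valid adjustment set.

{Conversion, StoreType}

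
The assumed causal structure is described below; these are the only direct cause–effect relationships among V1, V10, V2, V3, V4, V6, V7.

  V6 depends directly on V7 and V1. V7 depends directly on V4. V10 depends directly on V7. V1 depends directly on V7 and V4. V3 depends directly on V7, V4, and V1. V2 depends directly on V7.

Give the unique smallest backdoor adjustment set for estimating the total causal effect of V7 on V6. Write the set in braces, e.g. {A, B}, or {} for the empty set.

{V4}

Variables eligible for adjustment (non-descendants of V7, excluding V7 and V6): {V4}.
Backdoor paths from V7 to V6:
  P1: V7 <- V4 -> V1 -> V6
  P2: V7 <- V4 -> V3 <- V1 -> V6
The empty set is not sufficient: P1 (V7 <- V4 -> V1 -> V6) has no collider blocking it and no conditioned non-collider, so it is open.
Try {V4}:
  P1: blocked at fork node V4 ∈ conditioning set.
  P2: blocked at fork node V4 ∈ conditioning set.
{V4} contains no descendant of V7 and blocks every backdoor path.
{V4} is the unique smallest valid adjustment set.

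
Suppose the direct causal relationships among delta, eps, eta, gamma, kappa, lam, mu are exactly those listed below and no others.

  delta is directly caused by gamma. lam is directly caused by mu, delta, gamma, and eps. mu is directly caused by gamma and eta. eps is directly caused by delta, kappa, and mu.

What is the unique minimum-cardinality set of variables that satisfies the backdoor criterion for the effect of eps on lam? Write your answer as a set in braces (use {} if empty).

Variables eligible for adjustment (non-descendants of eps, excluding eps and lam): {delta, eta, gamma, kappa, mu}.
Backdoor paths from eps to lam:
  P1: eps <- delta <- gamma -> mu -> lam
  P2: eps <- delta <- gamma -> lam
  P3: eps <- delta -> lam
  P4: eps <- mu <- gamma -> delta -> lam
  P5: eps <- mu <- gamma -> lam
  P6: eps <- mu -> lam
The empty set is not sufficient: P1 (eps <- delta <- gamma -> mu -> lam) has no collider blocking it and no conditioned non-collider, so it is open.
Try {delta, mu}:
  P1: blocked at chain node delta ∈ conditioning set.
  P2: blocked at chain node delta ∈ conditioning set.
  P3: blocked at fork node delta ∈ conditioning set.
  P4: blocked at chain node mu ∈ conditioning set.
  P5: blocked at chain node mu ∈ conditioning set.
  P6: blocked at fork node mu ∈ conditioning set.
{delta, mu} contains no descendant of eps and blocks every backdoor path.
Every element of {delta, mu} is needed (dropping delta leaves P2 open; dropping mu leaves P5 open), so no proper subset is valid.
Among all size-2 subsets of the eligible variables, only {delta, mu} blocks every backdoor path, so it is the unique smallest valid adjustment set.

{delta, mu}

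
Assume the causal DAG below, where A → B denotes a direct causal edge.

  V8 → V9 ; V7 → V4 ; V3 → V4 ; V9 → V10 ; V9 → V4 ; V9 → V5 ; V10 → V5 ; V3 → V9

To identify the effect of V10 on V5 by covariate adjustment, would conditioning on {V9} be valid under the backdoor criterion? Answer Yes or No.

Backdoor paths from V10 to V5 (paths whose first edge points into V10):
  P1: V10 <- V9 -> V5
Condition 1 (no descendant of V10 in the set): holds — descendants of V10 are {V5}; none are in {V9}.
Condition 2 (every backdoor path blocked by {V9}):
  P1: blocked at fork node V9 ∈ conditioning set.
{V9} satisfies the backdoor criterion.

Yes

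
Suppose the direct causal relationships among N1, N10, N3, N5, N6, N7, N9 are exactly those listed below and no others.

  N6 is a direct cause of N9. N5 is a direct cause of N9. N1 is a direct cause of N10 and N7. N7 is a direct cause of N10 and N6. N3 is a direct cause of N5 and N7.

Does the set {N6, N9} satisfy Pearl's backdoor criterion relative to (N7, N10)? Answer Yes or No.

No

Backdoor paths from N7 to N10 (paths whose first edge points into N7):
  P1: N7 <- N1 -> N10
Condition 1 (no descendant of N7 in the set): FAILS — N6 and N9 are descendants of N7.
Condition 2 (every backdoor path blocked by {N6, N9}):
  P1: open — no interior node is in the conditioning set.
{N6, N9} does not satisfy the backdoor criterion.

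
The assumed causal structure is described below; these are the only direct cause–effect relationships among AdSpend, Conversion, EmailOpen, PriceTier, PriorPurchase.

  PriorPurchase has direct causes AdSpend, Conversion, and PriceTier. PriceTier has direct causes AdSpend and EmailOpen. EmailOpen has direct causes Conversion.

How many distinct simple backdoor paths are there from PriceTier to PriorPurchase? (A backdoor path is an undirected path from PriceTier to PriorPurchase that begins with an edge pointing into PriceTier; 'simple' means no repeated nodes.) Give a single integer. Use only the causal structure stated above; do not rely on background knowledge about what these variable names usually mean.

2

A backdoor path from PriceTier to PriorPurchase is any simple undirected path whose first edge points into PriceTier (i.e. leaves PriceTier via a parent).
Parents of PriceTier: {AdSpend, EmailOpen}.
Enumerating:
  P1: PriceTier <- EmailOpen <- Conversion -> PriorPurchase
  P2: PriceTier <- AdSpend -> PriorPurchase
That exhausts the simple backdoor paths. Count: 2.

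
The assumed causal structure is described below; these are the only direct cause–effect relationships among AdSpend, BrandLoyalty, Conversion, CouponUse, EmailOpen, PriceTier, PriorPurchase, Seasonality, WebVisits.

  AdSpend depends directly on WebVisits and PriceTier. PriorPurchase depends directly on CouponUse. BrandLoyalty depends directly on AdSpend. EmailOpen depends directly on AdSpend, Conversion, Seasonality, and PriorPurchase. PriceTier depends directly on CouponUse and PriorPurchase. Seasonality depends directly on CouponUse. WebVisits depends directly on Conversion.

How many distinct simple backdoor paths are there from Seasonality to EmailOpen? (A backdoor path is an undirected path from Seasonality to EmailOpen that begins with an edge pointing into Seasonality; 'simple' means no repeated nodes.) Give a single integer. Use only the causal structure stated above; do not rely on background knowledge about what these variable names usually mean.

A backdoor path from Seasonality to EmailOpen is any simple undirected path whose first edge points into Seasonality (i.e. leaves Seasonality via a parent).
Parents of Seasonality: {CouponUse}.
Enumerating:
  P1: Seasonality <- CouponUse -> PriorPurchase -> PriceTier -> AdSpend <- WebVisits <- Conversion -> EmailOpen
  P2: Seasonality <- CouponUse -> PriorPurchase -> PriceTier -> AdSpend -> EmailOpen
  P3: Seasonality <- CouponUse -> PriorPurchase -> EmailOpen
  P4: Seasonality <- CouponUse -> PriceTier <- PriorPurchase -> EmailOpen
  P5: Seasonality <- CouponUse -> PriceTier -> AdSpend <- WebVisits <- Conversion -> EmailOpen
  P6: Seasonality <- CouponUse -> PriceTier -> AdSpend -> EmailOpen
That exhausts the simple backdoor paths. Count: 6.

6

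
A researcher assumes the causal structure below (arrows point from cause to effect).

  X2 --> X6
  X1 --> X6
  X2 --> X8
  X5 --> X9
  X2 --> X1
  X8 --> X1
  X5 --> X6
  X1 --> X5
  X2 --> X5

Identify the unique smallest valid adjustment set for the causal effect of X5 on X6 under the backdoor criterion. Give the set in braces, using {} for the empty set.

Variables eligible for adjustment (non-descendants of X5, excluding X5 and X6): {X1, X2, X8}.
Backdoor paths from X5 to X6:
  P1: X5 <- X2 -> X8 -> X1 -> X6
  P2: X5 <- X2 -> X1 -> X6
  P3: X5 <- X2 -> X6
  P4: X5 <- X1 <- X2 -> X6
  P5: X5 <- X1 <- X8 <- X2 -> X6
  P6: X5 <- X1 -> X6
The empty set is not sufficient: P1 (X5 <- X2 -> X8 -> X1 -> X6) has no collider blocking it and no conditioned non-collider, so it is open.
Try {X1, X2}:
  P1: blocked at fork node X2 ∈ conditioning set.
  P2: blocked at fork node X2 ∈ conditioning set.
  P3: blocked at fork node X2 ∈ conditioning set.
  P4: blocked at chain node X1 ∈ conditioning set.
  P5: blocked at chain node X1 ∈ conditioning set.
  P6: blocked at fork node X1 ∈ conditioning set.
{X1, X2} contains no descendant of X5 and blocks every backdoor path.
Every element of {X1, X2} is needed (dropping X1 leaves P6 open; dropping X2 leaves P3 open), so no proper subset is valid.
Among all size-2 subsets of the eligible variables, only {X1, X2} blocks every backdoor path, so it is the unique smallest valid adjustment set.

{X1, X2}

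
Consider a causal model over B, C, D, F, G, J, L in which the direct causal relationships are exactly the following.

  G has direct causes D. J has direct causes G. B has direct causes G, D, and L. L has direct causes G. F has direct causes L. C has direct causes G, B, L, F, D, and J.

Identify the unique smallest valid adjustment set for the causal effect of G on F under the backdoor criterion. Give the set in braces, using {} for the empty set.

{}

Variables eligible for adjustment (non-descendants of G, excluding G and F): {D}.
Backdoor paths from G to F:
  P1: G <- D -> B <- L -> F
  P2: G <- D -> B <- L -> C <- F
  P3: G <- D -> B -> C <- L -> F
  P4: G <- D -> B -> C <- F
  P5: G <- D -> C <- L -> F
  P6: G <- D -> C <- B <- L -> F
  P7: G <- D -> C <- F
Each backdoor path contains an unconditioned collider, so every path is already blocked with the empty conditioning set:
  P1: blocked at collider B (neither it nor any descendant is in the conditioning set).
  P2: blocked at collider B (neither it nor any descendant is in the conditioning set).
  P3: blocked at collider C (neither it nor any descendant is in the conditioning set).
  P4: blocked at collider C (neither it nor any descendant is in the conditioning set).
  P5: blocked at collider C (neither it nor any descendant is in the conditioning set).
  P6: blocked at collider C (neither it nor any descendant is in the conditioning set).
  P7: blocked at collider C (neither it nor any descendant is in the conditioning set).
The empty set is therefore the unique smallest valid set.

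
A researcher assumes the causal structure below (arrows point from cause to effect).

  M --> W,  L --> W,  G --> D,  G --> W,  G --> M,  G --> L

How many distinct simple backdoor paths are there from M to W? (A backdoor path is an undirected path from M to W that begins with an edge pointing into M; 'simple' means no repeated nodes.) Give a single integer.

A backdoor path from M to W is any simple undirected path whose first edge points into M (i.e. leaves M via a parent).
Parents of M: {G}.
Enumerating:
  P1: M <- G -> L -> W
  P2: M <- G -> W
That exhausts the simple backdoor paths. Count: 2.

2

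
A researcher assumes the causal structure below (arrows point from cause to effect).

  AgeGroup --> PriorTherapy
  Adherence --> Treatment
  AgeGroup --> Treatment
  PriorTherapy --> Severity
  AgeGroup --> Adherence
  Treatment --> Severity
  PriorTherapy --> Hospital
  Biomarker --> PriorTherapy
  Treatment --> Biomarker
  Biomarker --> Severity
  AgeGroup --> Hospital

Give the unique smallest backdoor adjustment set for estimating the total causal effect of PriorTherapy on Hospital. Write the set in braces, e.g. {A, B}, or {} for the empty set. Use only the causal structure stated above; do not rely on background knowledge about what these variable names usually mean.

Variables eligible for adjustment (non-descendants of PriorTherapy, excluding PriorTherapy and Hospital): {Adherence, AgeGroup, Biomarker, Treatment}.
Backdoor paths from PriorTherapy to Hospital:
  P1: PriorTherapy <- AgeGroup -> Hospital
  P2: PriorTherapy <- Biomarker <- Treatment <- AgeGroup -> Hospital
  P3: PriorTherapy <- Biomarker <- Treatment <- Adherence <- AgeGroup -> Hospital
  P4: PriorTherapy <- Biomarker -> Severity <- Treatment <- AgeGroup -> Hospital
  P5: PriorTherapy <- Biomarker -> Severity <- Treatment <- Adherence <- AgeGroup -> Hospital
The empty set is not sufficient: P1 (PriorTherapy <- AgeGroup -> Hospital) has no collider blocking it and no conditioned non-collider, so it is open.
Try {AgeGroup}:
  P1: blocked at fork node AgeGroup ∈ conditioning set.
  P2: blocked at fork node AgeGroup ∈ conditioning set.
  P3: blocked at fork node AgeGroup ∈ conditioning set.
  P4: blocked at collider Severity (neither it nor any descendant is in the conditioning set).
  P5: blocked at collider Severity (neither it nor any descendant is in the conditioning set).
{AgeGroup} contains no descendant of PriorTherapy and blocks every backdoor path.
No other singleton works — e.g. {Adherence} leaves P1 open — so {AgeGroup} is the unique smallest valid adjustment set.

{AgeGroup}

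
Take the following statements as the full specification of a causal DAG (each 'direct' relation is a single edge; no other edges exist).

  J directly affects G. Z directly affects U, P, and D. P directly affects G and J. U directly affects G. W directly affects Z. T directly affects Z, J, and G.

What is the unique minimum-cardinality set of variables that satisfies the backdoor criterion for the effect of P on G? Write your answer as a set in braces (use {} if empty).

Variables eligible for adjustment (non-descendants of P, excluding P and G): {D, T, U, W, Z}.
Backdoor paths from P to G:
  P1: P <- Z <- T -> J -> G
  P2: P <- Z <- T -> G
  P3: P <- Z -> U -> G
The empty set is not sufficient: P1 (P <- Z <- T -> J -> G) has no collider blocking it and no conditioned non-collider, so it is open.
Try {Z}:
  P1: blocked at chain node Z ∈ conditioning set.
  P2: blocked at chain node Z ∈ conditioning set.
  P3: blocked at fork node Z ∈ conditioning set.
{Z} contains no descendant of P and blocks every backdoor path.
No other singleton works — e.g. {W} leaves P1 open — so {Z} is the unique smallest valid adjustment set.

{Z}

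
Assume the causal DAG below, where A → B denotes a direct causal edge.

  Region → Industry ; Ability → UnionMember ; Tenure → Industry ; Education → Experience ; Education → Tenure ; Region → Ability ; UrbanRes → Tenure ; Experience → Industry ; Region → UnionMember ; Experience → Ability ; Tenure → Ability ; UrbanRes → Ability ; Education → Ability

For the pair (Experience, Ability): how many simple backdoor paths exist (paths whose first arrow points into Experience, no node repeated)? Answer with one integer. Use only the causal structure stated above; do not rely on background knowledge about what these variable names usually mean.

5

A backdoor path from Experience to Ability is any simple undirected path whose first edge points into Experience (i.e. leaves Experience via a parent).
Parents of Experience: {Education}.
Enumerating:
  P1: Experience <- Education -> Tenure <- UrbanRes -> Ability
  P2: Experience <- Education -> Tenure -> Ability
  P3: Experience <- Education -> Tenure -> Industry <- Region -> Ability
  P4: Experience <- Education -> Tenure -> Industry <- Region -> UnionMember <- Ability
  P5: Experience <- Education -> Ability
That exhausts the simple backdoor paths. Count: 5.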